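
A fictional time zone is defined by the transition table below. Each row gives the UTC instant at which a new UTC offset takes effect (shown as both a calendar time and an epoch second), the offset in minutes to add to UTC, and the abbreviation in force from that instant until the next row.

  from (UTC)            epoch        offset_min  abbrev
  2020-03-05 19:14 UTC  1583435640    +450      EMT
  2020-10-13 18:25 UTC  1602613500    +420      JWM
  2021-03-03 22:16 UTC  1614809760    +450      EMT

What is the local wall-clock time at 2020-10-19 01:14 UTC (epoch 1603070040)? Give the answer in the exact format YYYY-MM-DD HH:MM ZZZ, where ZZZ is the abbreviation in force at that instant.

Query: 2020-10-19 01:14 UTC
Rule 2/3 (JWM, +07:00): 2020-10-13 18:25 UTC ≤ query < 2021-03-03 22:16 UTC
1·60 + 14 + 420 = 494 min
494 = 0·1440 + 494; 494 = 8·60 + 14 → 08:14, same day
→ 2020-10-19 08:14 JWM

2020-10-19 08:14 JWM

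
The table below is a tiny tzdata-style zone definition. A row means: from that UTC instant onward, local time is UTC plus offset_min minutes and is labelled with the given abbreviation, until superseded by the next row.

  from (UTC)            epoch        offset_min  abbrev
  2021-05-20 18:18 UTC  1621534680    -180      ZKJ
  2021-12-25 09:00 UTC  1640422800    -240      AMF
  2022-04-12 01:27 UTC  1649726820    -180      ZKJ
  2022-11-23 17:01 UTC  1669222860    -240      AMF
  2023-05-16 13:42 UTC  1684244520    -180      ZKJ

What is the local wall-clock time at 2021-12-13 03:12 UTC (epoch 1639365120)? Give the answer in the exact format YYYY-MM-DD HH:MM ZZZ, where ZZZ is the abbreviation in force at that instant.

Query: 2021-12-13 03:12 UTC
Rule 1/5 (ZKJ, -03:00): 2021-05-20 18:18 UTC ≤ query < 2021-12-25 09:00 UTC
3·60 + 12 - 180 = 12 min
12 = 0·1440 + 12; 12 = 0·60 + 12 → 00:12, same day
→ 2021-12-13 00:12 ZKJ

2021-12-13 00:12 ZKJ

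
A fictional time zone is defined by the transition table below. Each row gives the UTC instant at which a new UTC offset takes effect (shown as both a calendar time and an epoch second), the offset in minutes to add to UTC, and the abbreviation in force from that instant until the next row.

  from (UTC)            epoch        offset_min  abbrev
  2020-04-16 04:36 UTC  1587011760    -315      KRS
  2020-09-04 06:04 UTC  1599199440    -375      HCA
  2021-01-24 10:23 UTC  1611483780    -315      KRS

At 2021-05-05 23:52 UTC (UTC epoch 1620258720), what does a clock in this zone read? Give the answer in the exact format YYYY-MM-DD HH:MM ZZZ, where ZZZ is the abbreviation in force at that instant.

2021-05-05 18:37 KRS

Query: 2021-05-05 23:52 UTC
Rule 3/3 (KRS, -05:15): 2021-01-24 10:23 UTC ≤ query < +∞
23·60 + 52 - 315 = 1117 min
1117 = 0·1440 + 1117; 1117 = 18·60 + 37 → 18:37, same day
→ 2021-05-05 18:37 KRS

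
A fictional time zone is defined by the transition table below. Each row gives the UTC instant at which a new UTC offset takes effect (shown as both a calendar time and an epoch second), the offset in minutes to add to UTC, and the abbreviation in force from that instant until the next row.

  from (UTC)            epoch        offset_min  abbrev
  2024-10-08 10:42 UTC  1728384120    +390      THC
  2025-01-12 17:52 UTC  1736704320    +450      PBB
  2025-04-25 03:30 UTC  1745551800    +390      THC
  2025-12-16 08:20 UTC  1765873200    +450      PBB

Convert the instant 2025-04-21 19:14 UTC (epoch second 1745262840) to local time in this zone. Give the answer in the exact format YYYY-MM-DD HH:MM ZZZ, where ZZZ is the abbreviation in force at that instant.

2025-04-22 02:44 PBB

Query: 2025-04-21 19:14 UTC
Rule 2/4 (PBB, +07:30): 2025-01-12 17:52 UTC ≤ query < 2025-04-25 03:30 UTC
19·60 + 14 + 450 = 1604 min
1604 = 1·1440 + 164; 164 = 2·60 + 44 → 02:44, 2025-04-21 + 1 day = 2025-04-22
→ 2025-04-22 02:44 PBB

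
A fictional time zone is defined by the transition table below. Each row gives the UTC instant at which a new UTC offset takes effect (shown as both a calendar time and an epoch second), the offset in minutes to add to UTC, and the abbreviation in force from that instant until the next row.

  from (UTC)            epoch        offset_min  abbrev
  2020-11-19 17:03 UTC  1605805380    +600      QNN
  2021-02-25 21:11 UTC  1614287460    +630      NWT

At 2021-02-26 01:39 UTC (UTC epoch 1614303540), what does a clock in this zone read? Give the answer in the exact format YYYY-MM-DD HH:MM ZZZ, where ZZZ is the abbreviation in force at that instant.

Query: 2021-02-26 01:39 UTC
Rule 2/2 (NWT, +10:30): 2021-02-25 21:11 UTC ≤ query < +∞
1·60 + 39 + 630 = 729 min
729 = 0·1440 + 729; 729 = 12·60 + 9 → 12:09, same day
→ 2021-02-26 12:09 NWT

2021-02-26 12:09 NWT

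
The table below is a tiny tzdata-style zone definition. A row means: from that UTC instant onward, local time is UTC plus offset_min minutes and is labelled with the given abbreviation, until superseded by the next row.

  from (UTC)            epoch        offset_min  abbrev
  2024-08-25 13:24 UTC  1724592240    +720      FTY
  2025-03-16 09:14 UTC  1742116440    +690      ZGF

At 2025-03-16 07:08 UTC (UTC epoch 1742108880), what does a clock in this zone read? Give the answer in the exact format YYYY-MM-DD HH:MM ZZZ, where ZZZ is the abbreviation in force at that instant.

Query: 2025-03-16 07:08 UTC
Rule 1/2 (FTY, +12:00): 2024-08-25 13:24 UTC ≤ query < 2025-03-16 09:14 UTC
7·60 + 8 + 720 = 1148 min
1148 = 0·1440 + 1148; 1148 = 19·60 + 8 → 19:08, same day
→ 2025-03-16 19:08 FTY

2025-03-16 19:08 FTY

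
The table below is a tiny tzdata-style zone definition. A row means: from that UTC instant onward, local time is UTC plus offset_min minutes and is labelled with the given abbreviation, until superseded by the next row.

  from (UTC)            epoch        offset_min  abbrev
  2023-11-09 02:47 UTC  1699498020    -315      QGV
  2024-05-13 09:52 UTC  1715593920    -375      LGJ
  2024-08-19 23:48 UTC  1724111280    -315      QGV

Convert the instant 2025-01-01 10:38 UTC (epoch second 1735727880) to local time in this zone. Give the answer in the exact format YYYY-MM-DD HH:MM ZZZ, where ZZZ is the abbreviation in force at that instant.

2025-01-01 05:23 QGV

Query: 2025-01-01 10:38 UTC
Rule 3/3 (QGV, -05:15): 2024-08-19 23:48 UTC ≤ query < +∞
10·60 + 38 - 315 = 323 min
323 = 0·1440 + 323; 323 = 5·60 + 23 → 05:23, same day
→ 2025-01-01 05:23 QGV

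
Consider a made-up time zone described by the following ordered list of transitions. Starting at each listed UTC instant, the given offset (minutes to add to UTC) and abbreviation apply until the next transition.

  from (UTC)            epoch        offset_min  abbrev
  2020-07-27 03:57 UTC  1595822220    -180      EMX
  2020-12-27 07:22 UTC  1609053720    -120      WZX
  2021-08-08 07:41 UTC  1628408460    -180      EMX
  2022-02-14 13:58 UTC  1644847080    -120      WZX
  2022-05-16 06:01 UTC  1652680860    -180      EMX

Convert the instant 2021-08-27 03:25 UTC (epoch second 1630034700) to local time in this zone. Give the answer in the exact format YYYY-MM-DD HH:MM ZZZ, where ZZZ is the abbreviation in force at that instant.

Query: 2021-08-27 03:25 UTC
Rule 3/5 (EMX, -03:00): 2021-08-08 07:41 UTC ≤ query < 2022-02-14 13:58 UTC
3·60 + 25 - 180 = 25 min
25 = 0·1440 + 25; 25 = 0·60 + 25 → 00:25, same day
→ 2021-08-27 00:25 EMX

2021-08-27 00:25 EMX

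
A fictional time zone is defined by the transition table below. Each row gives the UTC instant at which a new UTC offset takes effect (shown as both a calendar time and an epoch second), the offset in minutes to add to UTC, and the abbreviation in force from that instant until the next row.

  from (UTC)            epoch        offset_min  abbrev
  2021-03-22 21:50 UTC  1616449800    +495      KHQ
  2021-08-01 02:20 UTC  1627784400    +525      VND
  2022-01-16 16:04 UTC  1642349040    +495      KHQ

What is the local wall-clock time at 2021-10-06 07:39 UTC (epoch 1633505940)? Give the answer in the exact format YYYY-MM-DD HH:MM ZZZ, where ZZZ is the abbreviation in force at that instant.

2021-10-06 16:24 VND

Query: 2021-10-06 07:39 UTC
Rule 2/3 (VND, +08:45): 2021-08-01 02:20 UTC ≤ query < 2022-01-16 16:04 UTC
7·60 + 39 + 525 = 984 min
984 = 0·1440 + 984; 984 = 16·60 + 24 → 16:24, same day
→ 2021-10-06 16:24 VND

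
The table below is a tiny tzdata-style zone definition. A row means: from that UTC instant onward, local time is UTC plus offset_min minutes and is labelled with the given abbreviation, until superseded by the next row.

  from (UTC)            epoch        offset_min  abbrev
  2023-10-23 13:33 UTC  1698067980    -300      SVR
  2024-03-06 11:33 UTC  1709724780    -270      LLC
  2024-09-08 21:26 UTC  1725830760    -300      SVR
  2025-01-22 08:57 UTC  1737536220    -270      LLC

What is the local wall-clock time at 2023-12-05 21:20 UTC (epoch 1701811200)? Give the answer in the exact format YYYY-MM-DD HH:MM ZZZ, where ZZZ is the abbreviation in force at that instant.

2023-12-05 16:20 SVR

Query: 2023-12-05 21:20 UTC
Rule 1/4 (SVR, -05:00): 2023-10-23 13:33 UTC ≤ query < 2024-03-06 11:33 UTC
21·60 + 20 - 300 = 980 min
980 = 0·1440 + 980; 980 = 16·60 + 20 → 16:20, same day
→ 2023-12-05 16:20 SVR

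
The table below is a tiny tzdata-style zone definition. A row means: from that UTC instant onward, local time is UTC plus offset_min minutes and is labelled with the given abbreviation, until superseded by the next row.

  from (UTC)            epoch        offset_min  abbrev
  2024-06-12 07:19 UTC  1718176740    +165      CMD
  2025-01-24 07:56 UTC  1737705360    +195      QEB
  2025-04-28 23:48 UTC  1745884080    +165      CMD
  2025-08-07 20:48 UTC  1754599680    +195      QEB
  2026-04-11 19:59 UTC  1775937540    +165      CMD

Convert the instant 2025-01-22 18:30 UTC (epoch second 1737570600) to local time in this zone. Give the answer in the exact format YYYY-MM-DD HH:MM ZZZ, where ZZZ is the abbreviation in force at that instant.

2025-01-22 21:15 CMD

Query: 2025-01-22 18:30 UTC
Rule 1/5 (CMD, +02:45): 2024-06-12 07:19 UTC ≤ query < 2025-01-24 07:56 UTC
18·60 + 30 + 165 = 1275 min
1275 = 0·1440 + 1275; 1275 = 21·60 + 15 → 21:15, same day
→ 2025-01-22 21:15 CMD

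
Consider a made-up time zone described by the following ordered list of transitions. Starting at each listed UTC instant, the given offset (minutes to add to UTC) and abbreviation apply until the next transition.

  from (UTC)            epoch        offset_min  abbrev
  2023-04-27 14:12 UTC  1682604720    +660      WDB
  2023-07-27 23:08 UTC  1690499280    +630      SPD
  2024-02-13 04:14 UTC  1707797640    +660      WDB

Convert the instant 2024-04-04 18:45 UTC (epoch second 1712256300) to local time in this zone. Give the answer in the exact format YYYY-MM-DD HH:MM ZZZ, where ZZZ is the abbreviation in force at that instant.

2024-04-05 05:45 WDB

Query: 2024-04-04 18:45 UTC
Rule 3/3 (WDB, +11:00): 2024-02-13 04:14 UTC ≤ query < +∞
18·60 + 45 + 660 = 1785 min
1785 = 1·1440 + 345; 345 = 5·60 + 45 → 05:45, 2024-04-04 + 1 day = 2024-04-05
→ 2024-04-05 05:45 WDB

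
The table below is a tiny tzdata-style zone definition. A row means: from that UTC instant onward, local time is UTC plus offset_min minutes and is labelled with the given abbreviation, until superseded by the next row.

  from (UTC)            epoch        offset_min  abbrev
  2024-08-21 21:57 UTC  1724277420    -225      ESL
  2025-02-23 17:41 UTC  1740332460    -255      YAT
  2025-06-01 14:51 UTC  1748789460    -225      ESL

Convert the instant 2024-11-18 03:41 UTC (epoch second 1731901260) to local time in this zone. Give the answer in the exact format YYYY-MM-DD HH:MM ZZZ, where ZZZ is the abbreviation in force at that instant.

2024-11-17 23:56 ESL

Query: 2024-11-18 03:41 UTC
Rule 1/3 (ESL, -03:45): 2024-08-21 21:57 UTC ≤ query < 2025-02-23 17:41 UTC
3·60 + 41 - 225 = -4 min
-4 = -1·1440 + 1436; 1436 = 23·60 + 56 → 23:56, 2024-11-18 - 1 day = 2024-11-17
→ 2024-11-17 23:56 ESL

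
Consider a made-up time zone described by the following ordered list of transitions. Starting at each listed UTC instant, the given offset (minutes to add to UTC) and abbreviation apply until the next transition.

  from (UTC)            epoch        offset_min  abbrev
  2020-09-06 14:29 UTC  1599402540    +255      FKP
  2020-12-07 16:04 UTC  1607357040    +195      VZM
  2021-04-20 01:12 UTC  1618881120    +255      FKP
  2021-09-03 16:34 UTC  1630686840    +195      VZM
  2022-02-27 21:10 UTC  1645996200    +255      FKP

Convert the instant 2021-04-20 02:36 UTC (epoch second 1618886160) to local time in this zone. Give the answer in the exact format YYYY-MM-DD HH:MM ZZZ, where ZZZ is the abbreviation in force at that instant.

Query: 2021-04-20 02:36 UTC
Rule 3/5 (FKP, +04:15): 2021-04-20 01:12 UTC ≤ query < 2021-09-03 16:34 UTC
2·60 + 36 + 255 = 411 min
411 = 0·1440 + 411; 411 = 6·60 + 51 → 06:51, same day
→ 2021-04-20 06:51 FKP

2021-04-20 06:51 FKP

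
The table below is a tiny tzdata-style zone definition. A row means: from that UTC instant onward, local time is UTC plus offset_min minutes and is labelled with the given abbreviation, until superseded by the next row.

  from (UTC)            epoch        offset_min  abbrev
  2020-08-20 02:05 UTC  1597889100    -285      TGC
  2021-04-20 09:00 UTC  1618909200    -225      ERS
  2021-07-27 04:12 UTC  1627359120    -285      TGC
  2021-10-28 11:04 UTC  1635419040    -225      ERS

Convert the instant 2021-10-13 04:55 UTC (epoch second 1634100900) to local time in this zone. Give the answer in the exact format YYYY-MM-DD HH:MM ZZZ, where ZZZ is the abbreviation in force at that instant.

2021-10-13 00:10 TGC

Query: 2021-10-13 04:55 UTC
Rule 3/4 (TGC, -04:45): 2021-07-27 04:12 UTC ≤ query < 2021-10-28 11:04 UTC
4·60 + 55 - 285 = 10 min
10 = 0·1440 + 10; 10 = 0·60 + 10 → 00:10, same day
→ 2021-10-13 00:10 TGC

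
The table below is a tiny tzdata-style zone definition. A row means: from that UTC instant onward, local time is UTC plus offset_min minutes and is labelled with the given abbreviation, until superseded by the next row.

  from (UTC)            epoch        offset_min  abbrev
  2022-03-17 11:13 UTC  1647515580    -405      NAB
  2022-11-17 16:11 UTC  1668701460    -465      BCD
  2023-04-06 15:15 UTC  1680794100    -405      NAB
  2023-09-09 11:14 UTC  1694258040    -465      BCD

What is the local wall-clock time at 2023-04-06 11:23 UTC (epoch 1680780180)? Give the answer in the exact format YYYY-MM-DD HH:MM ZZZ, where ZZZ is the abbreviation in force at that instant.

2023-04-06 03:38 BCD

Query: 2023-04-06 11:23 UTC
Rule 2/4 (BCD, -07:45): 2022-11-17 16:11 UTC ≤ query < 2023-04-06 15:15 UTC
11·60 + 23 - 465 = 218 min
218 = 0·1440 + 218; 218 = 3·60 + 38 → 03:38, same day
→ 2023-04-06 03:38 BCD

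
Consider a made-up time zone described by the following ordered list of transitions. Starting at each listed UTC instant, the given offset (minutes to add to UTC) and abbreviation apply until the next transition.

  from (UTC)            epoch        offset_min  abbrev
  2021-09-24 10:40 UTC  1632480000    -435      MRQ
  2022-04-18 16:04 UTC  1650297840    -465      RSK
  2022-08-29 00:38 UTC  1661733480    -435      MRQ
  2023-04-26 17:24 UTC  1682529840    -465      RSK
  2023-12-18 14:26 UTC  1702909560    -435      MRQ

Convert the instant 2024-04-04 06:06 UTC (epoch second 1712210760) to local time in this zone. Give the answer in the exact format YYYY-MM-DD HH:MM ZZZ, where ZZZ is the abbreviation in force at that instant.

Query: 2024-04-04 06:06 UTC
Rule 5/5 (MRQ, -07:15): 2023-12-18 14:26 UTC ≤ query < +∞
6·60 + 6 - 435 = -69 min
-69 = -1·1440 + 1371; 1371 = 22·60 + 51 → 22:51, 2024-04-04 - 1 day = 2024-04-03
→ 2024-04-03 22:51 MRQ

2024-04-03 22:51 MRQ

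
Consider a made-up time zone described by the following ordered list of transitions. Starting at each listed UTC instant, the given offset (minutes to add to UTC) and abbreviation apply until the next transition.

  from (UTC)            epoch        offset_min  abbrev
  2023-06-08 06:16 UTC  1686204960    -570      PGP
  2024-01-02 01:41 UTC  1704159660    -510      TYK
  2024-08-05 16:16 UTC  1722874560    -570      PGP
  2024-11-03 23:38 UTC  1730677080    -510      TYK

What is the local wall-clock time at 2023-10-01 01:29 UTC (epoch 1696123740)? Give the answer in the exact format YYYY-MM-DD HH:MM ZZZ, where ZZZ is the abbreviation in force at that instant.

Query: 2023-10-01 01:29 UTC
Rule 1/4 (PGP, -09:30): 2023-06-08 06:16 UTC ≤ query < 2024-01-02 01:41 UTC
1·60 + 29 - 570 = -481 min
-481 = -1·1440 + 959; 959 = 15·60 + 59 → 15:59, 2023-10-01 - 1 day = 2023-09-30
→ 2023-09-30 15:59 PGP

2023-09-30 15:59 PGP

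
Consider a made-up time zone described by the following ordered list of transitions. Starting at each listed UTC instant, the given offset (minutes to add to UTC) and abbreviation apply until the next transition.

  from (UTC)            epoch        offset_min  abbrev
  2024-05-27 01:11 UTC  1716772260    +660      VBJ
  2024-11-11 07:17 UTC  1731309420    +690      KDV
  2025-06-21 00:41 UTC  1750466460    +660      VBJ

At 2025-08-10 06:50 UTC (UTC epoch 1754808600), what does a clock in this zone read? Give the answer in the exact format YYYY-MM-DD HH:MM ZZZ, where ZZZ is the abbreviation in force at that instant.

Query: 2025-08-10 06:50 UTC
Rule 3/3 (VBJ, +11:00): 2025-06-21 00:41 UTC ≤ query < +∞
6·60 + 50 + 660 = 1070 min
1070 = 0·1440 + 1070; 1070 = 17·60 + 50 → 17:50, same day
→ 2025-08-10 17:50 VBJ

2025-08-10 17:50 VBJ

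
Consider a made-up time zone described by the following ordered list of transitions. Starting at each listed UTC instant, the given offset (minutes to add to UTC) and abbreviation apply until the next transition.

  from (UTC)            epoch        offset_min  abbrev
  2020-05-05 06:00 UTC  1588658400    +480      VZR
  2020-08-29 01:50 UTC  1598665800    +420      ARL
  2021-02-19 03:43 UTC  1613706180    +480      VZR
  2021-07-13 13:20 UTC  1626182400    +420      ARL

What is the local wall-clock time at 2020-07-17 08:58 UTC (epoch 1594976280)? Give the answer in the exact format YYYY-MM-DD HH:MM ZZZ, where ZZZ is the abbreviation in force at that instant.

Query: 2020-07-17 08:58 UTC
Rule 1/4 (VZR, +08:00): 2020-05-05 06:00 UTC ≤ query < 2020-08-29 01:50 UTC
8·60 + 58 + 480 = 1018 min
1018 = 0·1440 + 1018; 1018 = 16·60 + 58 → 16:58, same day
→ 2020-07-17 16:58 VZR

2020-07-17 16:58 VZR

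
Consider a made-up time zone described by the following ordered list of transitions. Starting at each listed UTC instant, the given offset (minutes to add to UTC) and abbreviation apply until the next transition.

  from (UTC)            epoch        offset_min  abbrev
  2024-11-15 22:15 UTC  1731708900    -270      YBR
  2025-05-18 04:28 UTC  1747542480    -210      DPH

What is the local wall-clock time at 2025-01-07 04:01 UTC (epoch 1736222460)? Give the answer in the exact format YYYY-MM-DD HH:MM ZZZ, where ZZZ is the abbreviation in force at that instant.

2025-01-06 23:31 YBR

Query: 2025-01-07 04:01 UTC
Rule 1/2 (YBR, -04:30): 2024-11-15 22:15 UTC ≤ query < 2025-05-18 04:28 UTC
4·60 + 1 - 270 = -29 min
-29 = -1·1440 + 1411; 1411 = 23·60 + 31 → 23:31, 2025-01-07 - 1 day = 2025-01-06
→ 2025-01-06 23:31 YBR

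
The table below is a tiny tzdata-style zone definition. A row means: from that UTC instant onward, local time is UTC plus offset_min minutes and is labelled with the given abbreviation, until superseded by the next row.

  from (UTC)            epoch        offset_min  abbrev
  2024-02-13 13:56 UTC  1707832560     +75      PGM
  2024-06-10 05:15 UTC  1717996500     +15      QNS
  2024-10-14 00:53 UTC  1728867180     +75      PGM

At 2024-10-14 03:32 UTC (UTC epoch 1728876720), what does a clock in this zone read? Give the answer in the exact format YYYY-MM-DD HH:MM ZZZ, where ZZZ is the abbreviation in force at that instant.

Query: 2024-10-14 03:32 UTC
Rule 3/3 (PGM, +01:15): 2024-10-14 00:53 UTC ≤ query < +∞
3·60 + 32 + 75 = 287 min
287 = 0·1440 + 287; 287 = 4·60 + 47 → 04:47, same day
→ 2024-10-14 04:47 PGM

2024-10-14 04:47 PGM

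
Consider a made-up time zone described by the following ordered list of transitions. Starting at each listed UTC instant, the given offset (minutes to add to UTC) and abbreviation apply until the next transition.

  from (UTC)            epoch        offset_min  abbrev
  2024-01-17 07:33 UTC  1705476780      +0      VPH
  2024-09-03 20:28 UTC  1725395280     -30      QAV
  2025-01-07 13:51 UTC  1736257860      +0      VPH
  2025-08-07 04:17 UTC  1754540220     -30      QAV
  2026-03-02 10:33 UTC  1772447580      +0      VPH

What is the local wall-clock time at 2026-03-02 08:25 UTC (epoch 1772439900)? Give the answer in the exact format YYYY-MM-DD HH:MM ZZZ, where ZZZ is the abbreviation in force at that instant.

2026-03-02 07:55 QAV

Query: 2026-03-02 08:25 UTC
Rule 4/5 (QAV, -00:30): 2025-08-07 04:17 UTC ≤ query < 2026-03-02 10:33 UTC
8·60 + 25 - 30 = 475 min
475 = 0·1440 + 475; 475 = 7·60 + 55 → 07:55, same day
→ 2026-03-02 07:55 QAV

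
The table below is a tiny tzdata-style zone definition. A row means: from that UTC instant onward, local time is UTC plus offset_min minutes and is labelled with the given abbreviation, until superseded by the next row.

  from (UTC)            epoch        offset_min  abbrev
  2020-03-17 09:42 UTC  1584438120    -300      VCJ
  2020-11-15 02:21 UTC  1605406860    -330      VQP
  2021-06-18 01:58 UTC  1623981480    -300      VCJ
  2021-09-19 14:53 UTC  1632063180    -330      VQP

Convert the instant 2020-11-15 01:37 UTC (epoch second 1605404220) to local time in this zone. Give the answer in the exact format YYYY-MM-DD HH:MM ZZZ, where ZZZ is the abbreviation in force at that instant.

2020-11-14 20:37 VCJ

Query: 2020-11-15 01:37 UTC
Rule 1/4 (VCJ, -05:00): 2020-03-17 09:42 UTC ≤ query < 2020-11-15 02:21 UTC
1·60 + 37 - 300 = -203 min
-203 = -1·1440 + 1237; 1237 = 20·60 + 37 → 20:37, 2020-11-15 - 1 day = 2020-11-14
→ 2020-11-14 20:37 VCJ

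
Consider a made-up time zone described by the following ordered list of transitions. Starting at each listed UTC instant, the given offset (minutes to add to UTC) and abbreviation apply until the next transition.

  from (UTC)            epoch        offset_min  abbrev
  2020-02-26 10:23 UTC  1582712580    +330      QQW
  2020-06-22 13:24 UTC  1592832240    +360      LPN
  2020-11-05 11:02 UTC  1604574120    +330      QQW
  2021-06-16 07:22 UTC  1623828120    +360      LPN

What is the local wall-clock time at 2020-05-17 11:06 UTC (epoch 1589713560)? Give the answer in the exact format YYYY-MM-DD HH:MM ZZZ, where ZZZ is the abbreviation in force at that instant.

Query: 2020-05-17 11:06 UTC
Rule 1/4 (QQW, +05:30): 2020-02-26 10:23 UTC ≤ query < 2020-06-22 13:24 UTC
11·60 + 6 + 330 = 996 min
996 = 0·1440 + 996; 996 = 16·60 + 36 → 16:36, same day
→ 2020-05-17 16:36 QQW

2020-05-17 16:36 QQW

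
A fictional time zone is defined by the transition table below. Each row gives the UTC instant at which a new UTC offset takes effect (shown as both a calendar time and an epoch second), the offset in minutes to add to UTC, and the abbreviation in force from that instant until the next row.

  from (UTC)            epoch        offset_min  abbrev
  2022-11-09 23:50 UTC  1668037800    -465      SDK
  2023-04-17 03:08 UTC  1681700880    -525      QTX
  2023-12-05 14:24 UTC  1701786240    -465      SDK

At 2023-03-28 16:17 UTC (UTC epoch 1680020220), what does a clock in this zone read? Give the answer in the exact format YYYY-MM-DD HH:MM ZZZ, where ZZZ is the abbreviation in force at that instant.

2023-03-28 08:32 SDK

Query: 2023-03-28 16:17 UTC
Rule 1/3 (SDK, -07:45): 2022-11-09 23:50 UTC ≤ query < 2023-04-17 03:08 UTC
16·60 + 17 - 465 = 512 min
512 = 0·1440 + 512; 512 = 8·60 + 32 → 08:32, same day
→ 2023-03-28 08:32 SDK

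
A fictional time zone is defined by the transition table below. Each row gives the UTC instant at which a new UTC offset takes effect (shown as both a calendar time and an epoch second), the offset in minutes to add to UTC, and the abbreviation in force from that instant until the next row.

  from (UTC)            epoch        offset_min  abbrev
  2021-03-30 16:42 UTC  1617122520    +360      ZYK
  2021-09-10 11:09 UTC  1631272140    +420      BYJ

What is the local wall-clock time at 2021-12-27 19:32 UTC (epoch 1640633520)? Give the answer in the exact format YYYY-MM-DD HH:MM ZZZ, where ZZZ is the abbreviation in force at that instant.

2021-12-28 02:32 BYJ

Query: 2021-12-27 19:32 UTC
Rule 2/2 (BYJ, +07:00): 2021-09-10 11:09 UTC ≤ query < +∞
19·60 + 32 + 420 = 1592 min
1592 = 1·1440 + 152; 152 = 2·60 + 32 → 02:32, 2021-12-27 + 1 day = 2021-12-28
→ 2021-12-28 02:32 BYJ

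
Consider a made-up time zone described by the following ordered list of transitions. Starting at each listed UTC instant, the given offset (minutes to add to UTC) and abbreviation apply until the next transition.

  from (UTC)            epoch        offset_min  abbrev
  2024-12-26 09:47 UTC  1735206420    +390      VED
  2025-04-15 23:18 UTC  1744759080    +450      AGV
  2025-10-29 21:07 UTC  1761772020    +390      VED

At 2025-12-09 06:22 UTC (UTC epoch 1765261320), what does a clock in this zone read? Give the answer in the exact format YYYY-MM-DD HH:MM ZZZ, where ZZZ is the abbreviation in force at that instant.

Query: 2025-12-09 06:22 UTC
Rule 3/3 (VED, +06:30): 2025-10-29 21:07 UTC ≤ query < +∞
6·60 + 22 + 390 = 772 min
772 = 0·1440 + 772; 772 = 12·60 + 52 → 12:52, same day
→ 2025-12-09 12:52 VED

2025-12-09 12:52 VED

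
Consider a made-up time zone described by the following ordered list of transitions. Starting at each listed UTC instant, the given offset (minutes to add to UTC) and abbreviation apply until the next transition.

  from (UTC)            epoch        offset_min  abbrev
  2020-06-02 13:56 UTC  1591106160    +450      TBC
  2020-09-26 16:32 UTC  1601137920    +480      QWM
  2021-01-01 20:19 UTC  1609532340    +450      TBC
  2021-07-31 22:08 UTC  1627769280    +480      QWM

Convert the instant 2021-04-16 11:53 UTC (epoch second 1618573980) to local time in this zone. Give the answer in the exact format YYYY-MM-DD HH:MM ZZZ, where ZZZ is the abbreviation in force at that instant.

Query: 2021-04-16 11:53 UTC
Rule 3/4 (TBC, +07:30): 2021-01-01 20:19 UTC ≤ query < 2021-07-31 22:08 UTC
11·60 + 53 + 450 = 1163 min
1163 = 0·1440 + 1163; 1163 = 19·60 + 23 → 19:23, same day
→ 2021-04-16 19:23 TBC

2021-04-16 19:23 TBC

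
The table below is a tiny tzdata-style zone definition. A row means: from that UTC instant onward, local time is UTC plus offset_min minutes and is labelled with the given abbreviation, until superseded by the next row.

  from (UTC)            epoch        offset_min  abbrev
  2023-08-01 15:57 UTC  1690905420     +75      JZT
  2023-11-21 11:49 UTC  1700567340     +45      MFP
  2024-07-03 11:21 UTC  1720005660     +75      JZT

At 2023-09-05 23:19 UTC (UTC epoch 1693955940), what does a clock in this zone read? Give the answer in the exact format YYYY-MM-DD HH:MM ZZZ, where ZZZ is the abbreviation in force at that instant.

Query: 2023-09-05 23:19 UTC
Rule 1/3 (JZT, +01:15): 2023-08-01 15:57 UTC ≤ query < 2023-11-21 11:49 UTC
23·60 + 19 + 75 = 1474 min
1474 = 1·1440 + 34; 34 = 0·60 + 34 → 00:34, 2023-09-05 + 1 day = 2023-09-06
→ 2023-09-06 00:34 JZT

2023-09-06 00:34 JZT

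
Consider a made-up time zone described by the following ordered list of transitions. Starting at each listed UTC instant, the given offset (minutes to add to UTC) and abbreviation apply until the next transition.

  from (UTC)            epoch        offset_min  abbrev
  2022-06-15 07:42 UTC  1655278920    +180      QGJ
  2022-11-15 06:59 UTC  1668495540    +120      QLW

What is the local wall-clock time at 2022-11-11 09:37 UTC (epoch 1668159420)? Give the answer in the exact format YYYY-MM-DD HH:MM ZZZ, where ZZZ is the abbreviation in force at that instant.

2022-11-11 12:37 QGJ

Query: 2022-11-11 09:37 UTC
Rule 1/2 (QGJ, +03:00): 2022-06-15 07:42 UTC ≤ query < 2022-11-15 06:59 UTC
9·60 + 37 + 180 = 757 min
757 = 0·1440 + 757; 757 = 12·60 + 37 → 12:37, same day
→ 2022-11-11 12:37 QGJ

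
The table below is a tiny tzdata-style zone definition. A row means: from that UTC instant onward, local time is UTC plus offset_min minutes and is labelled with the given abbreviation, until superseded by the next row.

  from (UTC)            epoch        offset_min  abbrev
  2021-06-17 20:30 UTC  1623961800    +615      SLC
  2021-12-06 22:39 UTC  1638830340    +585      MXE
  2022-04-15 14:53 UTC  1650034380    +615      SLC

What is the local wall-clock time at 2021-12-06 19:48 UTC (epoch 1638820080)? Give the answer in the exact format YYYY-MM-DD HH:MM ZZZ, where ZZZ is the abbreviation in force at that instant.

Query: 2021-12-06 19:48 UTC
Rule 1/3 (SLC, +10:15): 2021-06-17 20:30 UTC ≤ query < 2021-12-06 22:39 UTC
19·60 + 48 + 615 = 1803 min
1803 = 1·1440 + 363; 363 = 6·60 + 3 → 06:03, 2021-12-06 + 1 day = 2021-12-07
→ 2021-12-07 06:03 SLC

2021-12-07 06:03 SLC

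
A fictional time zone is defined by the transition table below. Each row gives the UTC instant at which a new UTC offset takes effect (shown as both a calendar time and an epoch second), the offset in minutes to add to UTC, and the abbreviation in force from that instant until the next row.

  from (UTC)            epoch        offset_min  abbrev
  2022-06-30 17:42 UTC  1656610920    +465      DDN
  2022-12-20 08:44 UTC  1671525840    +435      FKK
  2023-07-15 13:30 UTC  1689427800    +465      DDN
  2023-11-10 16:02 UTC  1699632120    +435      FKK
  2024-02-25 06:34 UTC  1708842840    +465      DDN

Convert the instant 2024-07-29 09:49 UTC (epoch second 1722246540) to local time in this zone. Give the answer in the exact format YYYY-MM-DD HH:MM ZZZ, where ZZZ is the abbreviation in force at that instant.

2024-07-29 17:34 DDN

Query: 2024-07-29 09:49 UTC
Rule 5/5 (DDN, +07:45): 2024-02-25 06:34 UTC ≤ query < +∞
9·60 + 49 + 465 = 1054 min
1054 = 0·1440 + 1054; 1054 = 17·60 + 34 → 17:34, same day
→ 2024-07-29 17:34 DDN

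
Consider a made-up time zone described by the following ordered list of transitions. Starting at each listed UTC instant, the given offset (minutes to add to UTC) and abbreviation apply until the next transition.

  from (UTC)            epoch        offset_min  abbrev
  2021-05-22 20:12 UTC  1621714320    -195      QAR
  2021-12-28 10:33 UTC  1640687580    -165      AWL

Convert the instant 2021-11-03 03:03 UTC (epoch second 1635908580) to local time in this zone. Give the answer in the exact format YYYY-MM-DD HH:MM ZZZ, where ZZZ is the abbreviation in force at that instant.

2021-11-02 23:48 QAR

Query: 2021-11-03 03:03 UTC
Rule 1/2 (QAR, -03:15): 2021-05-22 20:12 UTC ≤ query < 2021-12-28 10:33 UTC
3·60 + 3 - 195 = -12 min
-12 = -1·1440 + 1428; 1428 = 23·60 + 48 → 23:48, 2021-11-03 - 1 day = 2021-11-02
→ 2021-11-02 23:48 QAR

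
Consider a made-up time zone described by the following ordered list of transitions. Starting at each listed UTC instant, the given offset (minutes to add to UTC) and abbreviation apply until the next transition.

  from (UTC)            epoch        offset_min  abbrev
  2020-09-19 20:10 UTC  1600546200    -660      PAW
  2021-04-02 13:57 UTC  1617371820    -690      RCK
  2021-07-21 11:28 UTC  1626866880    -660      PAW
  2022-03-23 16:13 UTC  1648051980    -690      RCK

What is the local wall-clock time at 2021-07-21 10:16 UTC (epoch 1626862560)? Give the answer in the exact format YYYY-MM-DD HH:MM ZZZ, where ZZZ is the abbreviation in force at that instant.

Query: 2021-07-21 10:16 UTC
Rule 2/4 (RCK, -11:30): 2021-04-02 13:57 UTC ≤ query < 2021-07-21 11:28 UTC
10·60 + 16 - 690 = -74 min
-74 = -1·1440 + 1366; 1366 = 22·60 + 46 → 22:46, 2021-07-21 - 1 day = 2021-07-20
→ 2021-07-20 22:46 RCK

2021-07-20 22:46 RCK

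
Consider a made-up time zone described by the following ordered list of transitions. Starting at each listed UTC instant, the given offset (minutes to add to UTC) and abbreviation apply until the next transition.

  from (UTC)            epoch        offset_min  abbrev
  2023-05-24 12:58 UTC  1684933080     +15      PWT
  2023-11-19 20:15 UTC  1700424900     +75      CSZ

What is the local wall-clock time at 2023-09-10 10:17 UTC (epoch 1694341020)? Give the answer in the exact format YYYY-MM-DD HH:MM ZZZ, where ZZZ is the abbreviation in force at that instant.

2023-09-10 10:32 PWT

Query: 2023-09-10 10:17 UTC
Rule 1/2 (PWT, +00:15): 2023-05-24 12:58 UTC ≤ query < 2023-11-19 20:15 UTC
10·60 + 17 + 15 = 632 min
632 = 0·1440 + 632; 632 = 10·60 + 32 → 10:32, same day
→ 2023-09-10 10:32 PWT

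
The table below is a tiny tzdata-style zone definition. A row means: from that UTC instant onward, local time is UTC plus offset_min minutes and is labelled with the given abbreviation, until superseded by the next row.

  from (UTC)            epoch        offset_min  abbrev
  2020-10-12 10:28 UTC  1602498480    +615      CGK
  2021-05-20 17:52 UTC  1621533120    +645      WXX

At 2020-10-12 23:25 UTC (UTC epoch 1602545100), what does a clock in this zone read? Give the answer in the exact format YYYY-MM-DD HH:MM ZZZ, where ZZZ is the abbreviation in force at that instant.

Query: 2020-10-12 23:25 UTC
Rule 1/2 (CGK, +10:15): 2020-10-12 10:28 UTC ≤ query < 2021-05-20 17:52 UTC
23·60 + 25 + 615 = 2020 min
2020 = 1·1440 + 580; 580 = 9·60 + 40 → 09:40, 2020-10-12 + 1 day = 2020-10-13
→ 2020-10-13 09:40 CGK

2020-10-13 09:40 CGK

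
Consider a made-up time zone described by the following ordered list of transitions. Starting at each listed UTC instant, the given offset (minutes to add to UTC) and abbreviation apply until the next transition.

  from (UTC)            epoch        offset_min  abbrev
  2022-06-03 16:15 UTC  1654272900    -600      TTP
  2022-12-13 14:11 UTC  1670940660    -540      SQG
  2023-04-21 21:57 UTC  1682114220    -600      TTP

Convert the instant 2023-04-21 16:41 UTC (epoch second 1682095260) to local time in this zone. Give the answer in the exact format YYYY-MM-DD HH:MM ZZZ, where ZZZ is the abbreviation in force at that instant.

2023-04-21 07:41 SQG

Query: 2023-04-21 16:41 UTC
Rule 2/3 (SQG, -09:00): 2022-12-13 14:11 UTC ≤ query < 2023-04-21 21:57 UTC
16·60 + 41 - 540 = 461 min
461 = 0·1440 + 461; 461 = 7·60 + 41 → 07:41, same day
→ 2023-04-21 07:41 SQG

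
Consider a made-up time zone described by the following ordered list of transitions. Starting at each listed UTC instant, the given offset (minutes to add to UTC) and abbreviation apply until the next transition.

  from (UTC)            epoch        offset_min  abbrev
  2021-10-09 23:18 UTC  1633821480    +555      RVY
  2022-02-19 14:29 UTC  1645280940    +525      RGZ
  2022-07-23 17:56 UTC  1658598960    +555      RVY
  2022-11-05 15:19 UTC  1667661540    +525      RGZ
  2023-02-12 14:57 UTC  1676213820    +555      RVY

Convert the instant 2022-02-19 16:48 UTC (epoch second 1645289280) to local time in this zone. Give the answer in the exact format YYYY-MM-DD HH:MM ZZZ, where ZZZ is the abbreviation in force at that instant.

2022-02-20 01:33 RGZ

Query: 2022-02-19 16:48 UTC
Rule 2/5 (RGZ, +08:45): 2022-02-19 14:29 UTC ≤ query < 2022-07-23 17:56 UTC
16·60 + 48 + 525 = 1533 min
1533 = 1·1440 + 93; 93 = 1·60 + 33 → 01:33, 2022-02-19 + 1 day = 2022-02-20
→ 2022-02-20 01:33 RGZ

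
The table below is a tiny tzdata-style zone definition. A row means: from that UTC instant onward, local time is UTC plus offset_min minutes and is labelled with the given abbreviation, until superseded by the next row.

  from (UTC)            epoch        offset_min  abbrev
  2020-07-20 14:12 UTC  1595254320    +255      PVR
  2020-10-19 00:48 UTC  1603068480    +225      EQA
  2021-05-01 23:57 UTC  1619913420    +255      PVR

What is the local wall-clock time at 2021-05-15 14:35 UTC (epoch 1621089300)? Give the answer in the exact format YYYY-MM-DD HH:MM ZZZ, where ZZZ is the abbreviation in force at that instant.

Query: 2021-05-15 14:35 UTC
Rule 3/3 (PVR, +04:15): 2021-05-01 23:57 UTC ≤ query < +∞
14·60 + 35 + 255 = 1130 min
1130 = 0·1440 + 1130; 1130 = 18·60 + 50 → 18:50, same day
→ 2021-05-15 18:50 PVR

2021-05-15 18:50 PVR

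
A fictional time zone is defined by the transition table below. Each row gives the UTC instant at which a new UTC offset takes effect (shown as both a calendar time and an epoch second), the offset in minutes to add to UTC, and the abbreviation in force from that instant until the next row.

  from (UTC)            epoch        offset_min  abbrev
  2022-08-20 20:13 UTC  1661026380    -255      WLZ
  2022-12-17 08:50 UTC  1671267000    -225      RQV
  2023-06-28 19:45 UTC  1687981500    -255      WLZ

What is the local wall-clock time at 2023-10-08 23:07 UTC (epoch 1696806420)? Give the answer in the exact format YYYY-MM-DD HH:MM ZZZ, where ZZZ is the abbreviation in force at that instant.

Query: 2023-10-08 23:07 UTC
Rule 3/3 (WLZ, -04:15): 2023-06-28 19:45 UTC ≤ query < +∞
23·60 + 7 - 255 = 1132 min
1132 = 0·1440 + 1132; 1132 = 18·60 + 52 → 18:52, same day
→ 2023-10-08 18:52 WLZ

2023-10-08 18:52 WLZ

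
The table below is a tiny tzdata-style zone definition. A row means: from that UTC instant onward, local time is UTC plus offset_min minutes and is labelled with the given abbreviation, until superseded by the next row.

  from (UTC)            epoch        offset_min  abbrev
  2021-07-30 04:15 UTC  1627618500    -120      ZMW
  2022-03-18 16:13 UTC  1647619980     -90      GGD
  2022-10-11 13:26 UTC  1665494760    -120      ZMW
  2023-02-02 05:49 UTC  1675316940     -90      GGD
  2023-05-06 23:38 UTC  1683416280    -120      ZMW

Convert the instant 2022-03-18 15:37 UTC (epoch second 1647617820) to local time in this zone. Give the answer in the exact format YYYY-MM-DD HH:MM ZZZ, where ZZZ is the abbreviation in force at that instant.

2022-03-18 13:37 ZMW

Query: 2022-03-18 15:37 UTC
Rule 1/5 (ZMW, -02:00): 2021-07-30 04:15 UTC ≤ query < 2022-03-18 16:13 UTC
15·60 + 37 - 120 = 817 min
817 = 0·1440 + 817; 817 = 13·60 + 37 → 13:37, same day
→ 2022-03-18 13:37 ZMW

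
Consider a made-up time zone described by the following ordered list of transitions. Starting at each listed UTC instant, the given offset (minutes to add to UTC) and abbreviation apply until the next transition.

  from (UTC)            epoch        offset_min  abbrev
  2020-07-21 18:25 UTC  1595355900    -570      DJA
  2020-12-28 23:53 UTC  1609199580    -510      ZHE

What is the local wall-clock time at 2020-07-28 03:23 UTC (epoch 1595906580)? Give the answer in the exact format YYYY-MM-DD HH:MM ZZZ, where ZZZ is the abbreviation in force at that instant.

Query: 2020-07-28 03:23 UTC
Rule 1/2 (DJA, -09:30): 2020-07-21 18:25 UTC ≤ query < 2020-12-28 23:53 UTC
3·60 + 23 - 570 = -367 min
-367 = -1·1440 + 1073; 1073 = 17·60 + 53 → 17:53, 2020-07-28 - 1 day = 2020-07-27
→ 2020-07-27 17:53 DJA

2020-07-27 17:53 DJA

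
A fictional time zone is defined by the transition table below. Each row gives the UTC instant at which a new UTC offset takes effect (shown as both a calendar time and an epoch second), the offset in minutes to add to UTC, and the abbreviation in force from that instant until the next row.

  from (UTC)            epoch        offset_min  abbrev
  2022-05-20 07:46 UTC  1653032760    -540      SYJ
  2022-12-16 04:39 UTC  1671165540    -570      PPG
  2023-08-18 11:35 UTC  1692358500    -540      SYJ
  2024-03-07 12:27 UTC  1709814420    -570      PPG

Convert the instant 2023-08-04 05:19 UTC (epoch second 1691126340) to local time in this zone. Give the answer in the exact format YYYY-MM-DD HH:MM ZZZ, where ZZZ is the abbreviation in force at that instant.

2023-08-03 19:49 PPG

Query: 2023-08-04 05:19 UTC
Rule 2/4 (PPG, -09:30): 2022-12-16 04:39 UTC ≤ query < 2023-08-18 11:35 UTC
5·60 + 19 - 570 = -251 min
-251 = -1·1440 + 1189; 1189 = 19·60 + 49 → 19:49, 2023-08-04 - 1 day = 2023-08-03
→ 2023-08-03 19:49 PPG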